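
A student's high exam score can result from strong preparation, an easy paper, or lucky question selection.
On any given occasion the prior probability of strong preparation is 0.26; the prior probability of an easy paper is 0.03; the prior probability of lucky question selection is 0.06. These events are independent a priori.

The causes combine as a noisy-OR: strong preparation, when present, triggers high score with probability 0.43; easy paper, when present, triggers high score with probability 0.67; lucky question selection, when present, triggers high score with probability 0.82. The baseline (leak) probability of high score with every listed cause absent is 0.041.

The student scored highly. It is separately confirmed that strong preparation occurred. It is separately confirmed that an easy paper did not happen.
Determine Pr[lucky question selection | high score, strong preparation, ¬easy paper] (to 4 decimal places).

Under noisy-OR, P(high score | causes) = 1 − (1−0.041)·∏(1−qᵢ) over the active causes.
Weight on lucky question selection=true, given the evidence: 0.901607×0.06 = 0.054096
The normalizing constant is 0.45337×0.94 + 0.901607×0.06 = 0.480264
Posterior = 0.054096 / 0.480264 ≈ 0.1126

Pr[lucky question selection | high score, strong preparation, ¬easy paper] ≈ 0.1126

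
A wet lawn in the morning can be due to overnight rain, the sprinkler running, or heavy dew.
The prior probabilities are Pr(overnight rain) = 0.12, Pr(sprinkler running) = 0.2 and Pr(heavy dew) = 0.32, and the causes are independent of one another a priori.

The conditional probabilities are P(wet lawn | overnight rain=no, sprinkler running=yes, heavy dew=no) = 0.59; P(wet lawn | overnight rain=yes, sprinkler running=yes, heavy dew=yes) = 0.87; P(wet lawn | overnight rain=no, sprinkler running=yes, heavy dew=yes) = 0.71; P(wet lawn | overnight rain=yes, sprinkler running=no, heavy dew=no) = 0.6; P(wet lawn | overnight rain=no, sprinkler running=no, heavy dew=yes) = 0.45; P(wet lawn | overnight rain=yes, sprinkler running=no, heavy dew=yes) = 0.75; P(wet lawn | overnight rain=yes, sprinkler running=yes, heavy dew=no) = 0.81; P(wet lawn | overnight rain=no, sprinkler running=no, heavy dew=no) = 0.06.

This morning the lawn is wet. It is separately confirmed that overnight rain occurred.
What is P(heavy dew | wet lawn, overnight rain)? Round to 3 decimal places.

P(heavy dew | wet lawn, overnight rain) ≈ 0.362

P(wet lawn | overnight rain) = 0.6×0.8×0.68 + 0.75×0.8×0.32 + 0.81×0.2×0.68 + 0.87×0.2×0.32 = 0.326400 + 0.192000 + 0.110160 + 0.055680 = 0.684240
Restricting to configurations with heavy dew present: 0.192000 + 0.055680 = 0.247680.
P(heavy dew | wet lawn, overnight rain) = 0.247680 / 0.684240 ≈ 0.362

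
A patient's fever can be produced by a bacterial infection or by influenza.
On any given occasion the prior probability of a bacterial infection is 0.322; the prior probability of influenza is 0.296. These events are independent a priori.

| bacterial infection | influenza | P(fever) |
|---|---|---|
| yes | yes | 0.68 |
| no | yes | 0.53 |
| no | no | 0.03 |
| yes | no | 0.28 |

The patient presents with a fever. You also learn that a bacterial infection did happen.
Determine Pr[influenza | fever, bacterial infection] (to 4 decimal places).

P(fever | bacterial infection) = 0.28×0.704 + 0.68×0.296 = 0.197120 + 0.201280 = 0.398400
The influenza-present share is 0.68×0.296 = 0.201280.
P(influenza | fever, bacterial infection) = 0.201280 / 0.398400 ≈ 0.5052

Pr[influenza | fever, bacterial infection] ≈ 0.5052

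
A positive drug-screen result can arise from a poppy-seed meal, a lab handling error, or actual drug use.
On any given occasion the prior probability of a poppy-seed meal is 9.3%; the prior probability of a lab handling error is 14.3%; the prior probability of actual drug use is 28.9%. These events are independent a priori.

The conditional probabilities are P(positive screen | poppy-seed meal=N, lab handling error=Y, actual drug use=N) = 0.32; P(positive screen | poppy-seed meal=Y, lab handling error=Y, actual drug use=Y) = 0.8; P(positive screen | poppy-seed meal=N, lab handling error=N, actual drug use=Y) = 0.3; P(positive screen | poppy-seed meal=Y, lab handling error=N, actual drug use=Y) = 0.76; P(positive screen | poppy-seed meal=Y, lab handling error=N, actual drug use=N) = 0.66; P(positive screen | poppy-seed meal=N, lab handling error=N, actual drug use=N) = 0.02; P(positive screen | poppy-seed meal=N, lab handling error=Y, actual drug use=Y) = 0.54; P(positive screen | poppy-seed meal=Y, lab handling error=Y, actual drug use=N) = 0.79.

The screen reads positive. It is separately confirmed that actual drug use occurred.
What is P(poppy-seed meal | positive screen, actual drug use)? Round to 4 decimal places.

P(poppy-seed meal | positive screen, actual drug use) ≈ 0.1902

Sum P(positive screen|·) weighted by the priors over the 4 (poppy-seed meal, lab handling error) configurations:
  P(positive screen | actual drug use) = 0.3·0.907·0.857 + 0.54·0.907·0.143 + 0.76·0.093·0.857 + 0.8·0.093·0.143
        = 0.233190 + 0.070039 + 0.060573 + 0.010639 = 0.374441
The terms with poppy-seed meal present sum to 0.071212, so
  P(poppy-seed meal | positive screen, actual drug use) = 0.071212 / 0.374441 ≈ 0.1902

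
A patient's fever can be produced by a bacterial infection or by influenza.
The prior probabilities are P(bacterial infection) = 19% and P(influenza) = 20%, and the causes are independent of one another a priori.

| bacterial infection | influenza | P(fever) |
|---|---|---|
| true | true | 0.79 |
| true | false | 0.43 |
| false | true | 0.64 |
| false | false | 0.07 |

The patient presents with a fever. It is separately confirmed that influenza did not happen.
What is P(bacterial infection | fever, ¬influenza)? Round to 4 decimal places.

P(bacterial infection | fever, ¬influenza) ≈ 0.5903

Weight on bacterial infection=true, given the evidence: 0.43·0.19 = 0.081700
The normalizing constant is 0.07·0.81 + 0.43·0.19 = 0.138400
P(bacterial infection | fever, ¬influenza) = 0.081700/0.138400 ≈ 0.5903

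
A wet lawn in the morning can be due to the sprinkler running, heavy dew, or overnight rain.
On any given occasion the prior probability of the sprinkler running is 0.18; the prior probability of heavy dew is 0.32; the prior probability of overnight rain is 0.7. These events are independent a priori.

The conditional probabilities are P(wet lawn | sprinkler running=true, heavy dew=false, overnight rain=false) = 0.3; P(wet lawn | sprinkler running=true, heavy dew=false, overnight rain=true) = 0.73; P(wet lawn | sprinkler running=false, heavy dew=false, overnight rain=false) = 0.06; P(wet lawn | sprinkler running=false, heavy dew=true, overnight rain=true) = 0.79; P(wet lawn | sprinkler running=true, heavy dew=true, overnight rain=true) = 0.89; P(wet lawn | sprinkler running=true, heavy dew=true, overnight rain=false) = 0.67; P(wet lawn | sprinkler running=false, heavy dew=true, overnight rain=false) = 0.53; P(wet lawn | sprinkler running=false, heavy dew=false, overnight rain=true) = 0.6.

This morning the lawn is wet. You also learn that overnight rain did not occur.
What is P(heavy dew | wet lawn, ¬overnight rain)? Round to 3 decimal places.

P(heavy dew | wet lawn, ¬overnight rain) ≈ 0.717

For the numerator, keep only heavy dew=true terms: 0.139072 + 0.038592 = 0.177664
Denominator P(wet lawn | ¬overnight rain): 0.06*0.82*0.68 + 0.53*0.82*0.32 + 0.3*0.18*0.68 + 0.67*0.18*0.32 = 0.247840
P(heavy dew | wet lawn, ¬overnight rain) = 0.177664/0.247840 ≈ 0.717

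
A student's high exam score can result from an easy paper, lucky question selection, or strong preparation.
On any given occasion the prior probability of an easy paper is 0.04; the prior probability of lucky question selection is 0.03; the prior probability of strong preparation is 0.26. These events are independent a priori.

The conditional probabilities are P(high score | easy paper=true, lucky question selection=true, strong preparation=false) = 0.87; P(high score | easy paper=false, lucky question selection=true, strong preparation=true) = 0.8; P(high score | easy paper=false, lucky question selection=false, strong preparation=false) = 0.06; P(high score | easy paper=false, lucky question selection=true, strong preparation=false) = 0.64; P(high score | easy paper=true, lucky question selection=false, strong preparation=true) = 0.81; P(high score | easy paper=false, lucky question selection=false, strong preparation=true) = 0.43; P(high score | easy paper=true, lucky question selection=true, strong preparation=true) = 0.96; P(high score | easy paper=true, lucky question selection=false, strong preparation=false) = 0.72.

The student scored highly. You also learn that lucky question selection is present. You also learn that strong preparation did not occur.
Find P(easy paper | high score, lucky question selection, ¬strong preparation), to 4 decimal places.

P(easy paper | high score, lucky question selection, ¬strong preparation) ≈ 0.0536

Enumerate both values of easy paper and weight by the priors:
  P(high score | lucky question selection, ¬strong preparation) = 0.64×0.96 + 0.87×0.04
        = 0.614400 + 0.034800 = 0.649200
The terms with easy paper present sum to 0.034800, so
  P(easy paper | high score, lucky question selection, ¬strong preparation) = 0.034800 / 0.649200 ≈ 0.0536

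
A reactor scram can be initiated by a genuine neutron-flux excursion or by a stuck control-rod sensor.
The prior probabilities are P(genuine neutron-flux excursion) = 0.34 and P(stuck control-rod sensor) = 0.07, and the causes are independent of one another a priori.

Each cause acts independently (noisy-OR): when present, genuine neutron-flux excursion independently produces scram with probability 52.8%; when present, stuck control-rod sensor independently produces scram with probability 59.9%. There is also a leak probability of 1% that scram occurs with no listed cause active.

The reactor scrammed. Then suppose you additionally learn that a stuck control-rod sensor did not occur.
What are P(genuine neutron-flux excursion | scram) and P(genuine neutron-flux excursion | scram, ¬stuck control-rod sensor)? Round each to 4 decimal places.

Under noisy-OR, P(scram | causes) = 1 − (1−0.01)·∏(1−qᵢ) over the active causes.
For the numerator, keep only genuine neutron-flux excursion=true terms: 0.168446 + 0.019340 = 0.187786
The normalizing constant is 0.01×0.66×0.93 + 0.60301×0.66×0.07 + 0.53272×0.34×0.93 + 0.812621×0.34×0.07 = 0.221783
P(genuine neutron-flux excursion | scram) = 0.187786/0.221783 ≈ 0.8467

Now also conditioning on stuck control-rod sensor≠true:
Numerator (weight on configurations with genuine neutron-flux excursion): 0.53272×0.34 = 0.181125
Normalizer over all consistent configurations: 0.01×0.66 + 0.53272×0.34 = 0.187725
P(genuine neutron-flux excursion | scram, ¬stuck control-rod sensor) = 0.181125/0.187725 ≈ 0.9648
With stuck control-rod sensor excluded, genuine neutron-flux excursion must carry more of the explanatory weight for the scram.

P(genuine neutron-flux excursion | scram) ≈ 0.8467; P(genuine neutron-flux excursion | scram, ¬stuck control-rod sensor) ≈ 0.9648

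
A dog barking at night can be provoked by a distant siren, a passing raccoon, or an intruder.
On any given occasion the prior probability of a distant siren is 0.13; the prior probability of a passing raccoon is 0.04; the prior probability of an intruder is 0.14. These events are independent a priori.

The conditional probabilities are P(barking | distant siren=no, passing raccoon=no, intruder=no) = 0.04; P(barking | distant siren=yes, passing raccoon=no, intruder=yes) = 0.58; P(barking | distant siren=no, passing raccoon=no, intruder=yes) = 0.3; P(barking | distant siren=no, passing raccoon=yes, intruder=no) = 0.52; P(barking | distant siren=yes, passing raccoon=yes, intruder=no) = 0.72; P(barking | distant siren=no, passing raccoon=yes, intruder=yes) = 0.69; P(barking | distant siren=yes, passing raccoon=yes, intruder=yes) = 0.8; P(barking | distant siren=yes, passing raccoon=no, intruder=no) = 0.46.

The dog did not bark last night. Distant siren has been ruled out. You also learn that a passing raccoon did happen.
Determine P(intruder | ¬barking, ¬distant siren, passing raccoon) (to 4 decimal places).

By total probability over both values of intruder:
  P(¬barking | ¬distant siren, passing raccoon) = 0.48·0.86 + 0.31·0.14
        = 0.412800 + 0.043400 = 0.456200
The terms with intruder present sum to 0.043400, so
  P(intruder | ¬barking, ¬distant siren, passing raccoon) = 0.043400 / 0.456200 ≈ 0.0951

P(intruder | ¬barking, ¬distant siren, passing raccoon) ≈ 0.0951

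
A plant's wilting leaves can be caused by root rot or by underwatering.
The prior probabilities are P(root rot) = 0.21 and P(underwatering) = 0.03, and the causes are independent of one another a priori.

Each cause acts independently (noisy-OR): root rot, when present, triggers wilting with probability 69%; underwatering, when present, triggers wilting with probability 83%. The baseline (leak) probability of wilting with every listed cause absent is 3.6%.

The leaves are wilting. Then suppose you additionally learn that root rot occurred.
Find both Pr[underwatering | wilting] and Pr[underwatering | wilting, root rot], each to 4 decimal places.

Under noisy-OR, P(wilting | causes) = 1 − (1−0.036)·∏(1−qᵢ) over the active causes.
By total probability over the 4 (root rot, underwatering) configurations:
  P(wilting) = 0.036*0.79*0.97 + 0.83612*0.79*0.03 + 0.70116*0.21*0.97 + 0.949197*0.21*0.03
        = 0.027587 + 0.019816 + 0.142826 + 0.005980 = 0.196209
Configurations with underwatering contribute 0.025796, so
  P(underwatering | wilting) = 0.025796 / 0.196209 ≈ 0.1315

Now condition on the additional information:
By total probability over both values of underwatering:
  P(wilting | root rot) = 0.70116·0.97 + 0.949197·0.03
        = 0.680125 + 0.028476 = 0.708601
Keeping only the underwatering-present terms gives 0.028476, so
  P(underwatering | wilting, root rot) = 0.028476 / 0.708601 ≈ 0.0402

Pr[underwatering | wilting] ≈ 0.1315; Pr[underwatering | wilting, root rot] ≈ 0.0402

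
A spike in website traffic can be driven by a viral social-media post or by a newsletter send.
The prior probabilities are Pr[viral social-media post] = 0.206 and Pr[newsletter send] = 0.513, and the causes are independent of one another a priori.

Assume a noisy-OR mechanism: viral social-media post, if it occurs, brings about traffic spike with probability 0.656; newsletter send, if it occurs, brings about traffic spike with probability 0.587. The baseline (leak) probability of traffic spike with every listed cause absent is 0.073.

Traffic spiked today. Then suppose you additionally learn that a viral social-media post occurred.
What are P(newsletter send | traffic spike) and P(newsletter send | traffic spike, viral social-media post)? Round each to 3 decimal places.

Under noisy-OR, P(traffic spike | causes) = 1 − (1−0.073)·∏(1−qᵢ) over the active causes.
Weight on newsletter send=true, given the evidence: 0.251378 + 0.091760 = 0.343138
Normalizer over all consistent configurations: 0.073×0.794×0.487 + 0.617149×0.794×0.513 + 0.681112×0.206×0.487 + 0.868299×0.206×0.513 = 0.439696
Posterior = 0.343138 / 0.439696 ≈ 0.780

Now condition on the additional information:
Sum P(traffic spike|·) weighted by the priors over both values of newsletter send:
  P(traffic spike | viral social-media post) = 0.681112*0.487 + 0.868299*0.513
        = 0.331702 + 0.445437 = 0.777139
Keeping only the newsletter send-present terms gives 0.445437, so
  P(newsletter send | traffic spike, viral social-media post) = 0.445437 / 0.777139 ≈ 0.573
This is intercausal reasoning (explaining away): once viral social-media post accounts for the traffic spike, newsletter send becomes less likely.

P(newsletter send | traffic spike) ≈ 0.780; P(newsletter send | traffic spike, viral social-media post) ≈ 0.573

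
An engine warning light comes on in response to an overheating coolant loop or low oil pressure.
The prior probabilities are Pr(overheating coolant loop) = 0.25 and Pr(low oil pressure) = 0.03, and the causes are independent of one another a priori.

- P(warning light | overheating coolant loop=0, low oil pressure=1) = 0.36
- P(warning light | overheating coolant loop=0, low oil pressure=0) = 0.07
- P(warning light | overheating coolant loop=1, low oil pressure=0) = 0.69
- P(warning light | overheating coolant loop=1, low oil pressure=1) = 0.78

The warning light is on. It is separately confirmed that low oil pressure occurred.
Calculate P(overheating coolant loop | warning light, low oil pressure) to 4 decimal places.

P(warning light | low oil pressure) = 0.36*0.75 + 0.78*0.25 = 0.270000 + 0.195000 = 0.465000
Of this, 0.195000 comes from 0.78*0.25 (the overheating coolant loop=true cases).
Hence the posterior is 0.195000/0.465000 ≈ 0.4194.

P(overheating coolant loop | warning light, low oil pressure) ≈ 0.4194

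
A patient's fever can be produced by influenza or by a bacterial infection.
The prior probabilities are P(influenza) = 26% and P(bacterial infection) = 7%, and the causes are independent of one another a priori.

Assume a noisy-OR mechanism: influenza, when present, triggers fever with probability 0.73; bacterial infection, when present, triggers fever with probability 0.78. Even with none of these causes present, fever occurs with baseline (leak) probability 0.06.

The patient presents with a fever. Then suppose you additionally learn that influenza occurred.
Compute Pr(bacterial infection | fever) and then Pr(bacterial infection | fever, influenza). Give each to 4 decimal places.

Pr(bacterial infection | fever) ≈ 0.2081; Pr(bacterial infection | fever, influenza) ≈ 0.0870

Under noisy-OR, P(fever | causes) = 1 − (1−0.06)·∏(1−qᵢ) over the active causes.
Numerator (weight on configurations with bacterial infection): 0.041088 + 0.017184 = 0.058272
The normalizing constant is 0.06*0.74*0.93 + 0.7932*0.74*0.07 + 0.7462*0.26*0.93 + 0.944164*0.26*0.07 = 0.279995
Posterior = 0.058272 / 0.279995 ≈ 0.2081

Now also conditioning on influenza=true:
By total probability over both values of bacterial infection:
  P(fever | influenza) = 0.7462·0.93 + 0.944164·0.07
        = 0.693966 + 0.066091 = 0.760057
Configurations with bacterial infection contribute 0.066091, so
  P(bacterial infection | fever, influenza) = 0.066091 / 0.760057 ≈ 0.0870
The drop from 0.2081 to 0.0870 is the explaining-away (discounting) effect.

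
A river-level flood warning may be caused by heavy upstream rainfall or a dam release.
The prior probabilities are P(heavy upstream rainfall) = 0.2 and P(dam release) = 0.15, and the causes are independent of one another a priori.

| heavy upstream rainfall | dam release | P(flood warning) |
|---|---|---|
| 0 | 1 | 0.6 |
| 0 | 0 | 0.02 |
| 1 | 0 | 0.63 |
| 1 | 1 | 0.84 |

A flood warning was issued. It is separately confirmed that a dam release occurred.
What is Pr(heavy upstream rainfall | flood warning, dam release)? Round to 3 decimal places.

Sum P(flood warning|·) weighted by the priors over both values of heavy upstream rainfall:
  P(flood warning | dam release) = 0.6*0.8 + 0.84*0.2
        = 0.480000 + 0.168000 = 0.648000
Keeping only the heavy upstream rainfall-present terms gives 0.168000, so
  P(heavy upstream rainfall | flood warning, dam release) = 0.168000 / 0.648000 ≈ 0.259

Pr(heavy upstream rainfall | flood warning, dam release) ≈ 0.259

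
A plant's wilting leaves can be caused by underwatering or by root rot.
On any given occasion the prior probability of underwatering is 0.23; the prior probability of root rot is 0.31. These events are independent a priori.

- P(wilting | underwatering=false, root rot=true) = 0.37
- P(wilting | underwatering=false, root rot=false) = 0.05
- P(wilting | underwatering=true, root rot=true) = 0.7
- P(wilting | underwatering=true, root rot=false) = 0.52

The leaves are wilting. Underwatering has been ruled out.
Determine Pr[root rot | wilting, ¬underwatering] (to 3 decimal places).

Pr[root rot | wilting, ¬underwatering] ≈ 0.769

P(wilting | ¬underwatering) = 0.05×0.69 + 0.37×0.31 = 0.034500 + 0.114700 = 0.149200
Restricting to configurations with root rot present: 0.37×0.31 = 0.114700.
P(root rot | wilting, ¬underwatering) = 0.114700 / 0.149200 ≈ 0.769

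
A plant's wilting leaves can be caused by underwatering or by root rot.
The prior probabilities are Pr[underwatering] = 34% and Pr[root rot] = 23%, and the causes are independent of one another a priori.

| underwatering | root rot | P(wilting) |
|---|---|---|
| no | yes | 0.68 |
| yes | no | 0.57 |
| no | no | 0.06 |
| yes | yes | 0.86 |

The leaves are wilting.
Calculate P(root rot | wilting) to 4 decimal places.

P(root rot | wilting) ≈ 0.4868

Enumerate the 4 (underwatering, root rot) configurations and weight by the priors:
  P(wilting) = 0.06·0.66·0.77 + 0.68·0.66·0.23 + 0.57·0.34·0.77 + 0.86·0.34·0.23
        = 0.030492 + 0.103224 + 0.149226 + 0.067252 = 0.350194
Configurations with root rot contribute 0.170476, so
  P(root rot | wilting) = 0.170476 / 0.350194 ≈ 0.4868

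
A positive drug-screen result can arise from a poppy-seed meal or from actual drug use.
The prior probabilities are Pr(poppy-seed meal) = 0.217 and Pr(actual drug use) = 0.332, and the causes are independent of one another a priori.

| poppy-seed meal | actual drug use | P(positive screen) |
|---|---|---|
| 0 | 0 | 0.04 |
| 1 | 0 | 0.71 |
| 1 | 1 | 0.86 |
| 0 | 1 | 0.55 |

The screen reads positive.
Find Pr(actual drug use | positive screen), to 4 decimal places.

Pr(actual drug use | positive screen) ≈ 0.6233

For the numerator, keep only actual drug use=true terms: 0.142976 + 0.061958 = 0.204934
Normalizer over all consistent configurations: 0.04·0.783·0.668 + 0.55·0.783·0.332 + 0.71·0.217·0.668 + 0.86·0.217·0.332 = 0.328775
P(actual drug use | positive screen) = 0.204934/0.328775 ≈ 0.6233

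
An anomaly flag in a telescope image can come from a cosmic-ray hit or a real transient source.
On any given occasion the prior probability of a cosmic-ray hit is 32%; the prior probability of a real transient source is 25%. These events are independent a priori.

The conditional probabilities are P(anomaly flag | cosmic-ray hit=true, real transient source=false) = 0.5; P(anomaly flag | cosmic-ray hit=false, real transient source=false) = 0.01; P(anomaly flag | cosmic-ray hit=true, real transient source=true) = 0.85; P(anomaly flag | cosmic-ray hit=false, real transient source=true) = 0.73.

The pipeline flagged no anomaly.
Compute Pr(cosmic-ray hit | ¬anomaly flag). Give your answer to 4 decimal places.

Sum P(¬anomaly flag|·) weighted by the priors over the 4 (cosmic-ray hit, real transient source) configurations:
  P(¬anomaly flag) = 0.99·0.68·0.75 + 0.27·0.68·0.25 + 0.5·0.32·0.75 + 0.15·0.32·0.25
        = 0.504900 + 0.045900 + 0.120000 + 0.012000 = 0.682800
Configurations with cosmic-ray hit contribute 0.132000, so
  P(cosmic-ray hit | ¬anomaly flag) = 0.132000 / 0.682800 ≈ 0.1933

Pr(cosmic-ray hit | ¬anomaly flag) ≈ 0.1933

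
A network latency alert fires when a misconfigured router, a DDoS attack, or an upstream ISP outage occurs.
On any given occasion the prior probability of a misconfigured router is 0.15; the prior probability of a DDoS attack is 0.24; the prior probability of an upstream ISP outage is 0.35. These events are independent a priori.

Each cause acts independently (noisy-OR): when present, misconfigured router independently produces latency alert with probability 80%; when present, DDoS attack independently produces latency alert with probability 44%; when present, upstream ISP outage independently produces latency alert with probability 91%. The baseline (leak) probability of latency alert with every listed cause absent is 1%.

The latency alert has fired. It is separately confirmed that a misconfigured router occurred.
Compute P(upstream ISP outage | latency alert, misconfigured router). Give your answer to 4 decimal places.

P(upstream ISP outage | latency alert, misconfigured router) ≈ 0.3917

Under noisy-OR, P(latency alert | causes) = 1 − (1−0.01)·∏(1−qᵢ) over the active causes.
Sum P(latency alert|·) weighted by the priors over the 4 (DDoS attack, upstream ISP outage) configurations:
  P(latency alert | misconfigured router) = 0.802·0.76·0.65 + 0.98218·0.76·0.35 + 0.88912·0.24·0.65 + 0.990021·0.24·0.35
        = 0.396188 + 0.261260 + 0.138703 + 0.083162 = 0.879313
Configurations with upstream ISP outage contribute 0.344422, so
  P(upstream ISP outage | latency alert, misconfigured router) = 0.344422 / 0.879313 ≈ 0.3917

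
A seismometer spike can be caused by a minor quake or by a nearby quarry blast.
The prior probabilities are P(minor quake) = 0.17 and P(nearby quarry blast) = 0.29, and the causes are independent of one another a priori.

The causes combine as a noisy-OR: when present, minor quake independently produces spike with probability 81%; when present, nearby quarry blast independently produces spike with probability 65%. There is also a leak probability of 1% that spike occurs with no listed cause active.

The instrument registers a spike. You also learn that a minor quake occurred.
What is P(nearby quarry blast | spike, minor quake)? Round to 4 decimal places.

P(nearby quarry blast | spike, minor quake) ≈ 0.3197

Under noisy-OR, P(spike | causes) = 1 − (1−0.01)·∏(1−qᵢ) over the active causes.
Numerator (weight on configurations with nearby quarry blast): 0.934165*0.29 = 0.270908
Normalizer over all consistent configurations: 0.8119*0.71 + 0.934165*0.29 = 0.847357
P(nearby quarry blast | spike, minor quake) = 0.270908/0.847357 ≈ 0.3197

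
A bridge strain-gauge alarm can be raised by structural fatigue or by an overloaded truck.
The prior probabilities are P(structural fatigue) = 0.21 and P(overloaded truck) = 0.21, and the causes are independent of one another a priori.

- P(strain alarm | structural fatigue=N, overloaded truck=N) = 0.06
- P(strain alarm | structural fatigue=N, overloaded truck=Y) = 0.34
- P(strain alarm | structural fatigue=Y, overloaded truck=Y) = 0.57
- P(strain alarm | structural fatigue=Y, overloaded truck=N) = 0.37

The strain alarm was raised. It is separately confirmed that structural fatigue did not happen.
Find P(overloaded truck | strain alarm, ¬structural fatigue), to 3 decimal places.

P(overloaded truck | strain alarm, ¬structural fatigue) ≈ 0.601

For the numerator, keep only overloaded truck=true terms: 0.34·0.21 = 0.071400
Denominator P(strain alarm | ¬structural fatigue): 0.06·0.79 + 0.34·0.21 = 0.118800
P(overloaded truck | strain alarm, ¬structural fatigue) = 0.071400/0.118800 ≈ 0.601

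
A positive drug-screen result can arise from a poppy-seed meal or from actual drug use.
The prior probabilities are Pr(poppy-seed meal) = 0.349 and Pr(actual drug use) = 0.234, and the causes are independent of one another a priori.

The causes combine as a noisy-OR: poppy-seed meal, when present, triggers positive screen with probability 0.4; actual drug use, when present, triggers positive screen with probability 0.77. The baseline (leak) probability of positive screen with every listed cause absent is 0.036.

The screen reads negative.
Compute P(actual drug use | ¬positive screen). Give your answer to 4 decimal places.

Under noisy-OR, P(positive screen | causes) = 1 − (1−0.036)·∏(1−qᵢ) over the active causes.
Enumerate the 4 (poppy-seed meal, actual drug use) configurations and weight by the priors:
  P(¬positive screen) = 0.964·0.651·0.766 + 0.22172·0.651·0.234 + 0.5784·0.349·0.766 + 0.133032·0.349·0.234
        = 0.480714 + 0.033775 + 0.154626 + 0.010864 = 0.679979
Configurations with actual drug use contribute 0.044639, so
  P(actual drug use | ¬positive screen) = 0.044639 / 0.679979 ≈ 0.0656

P(actual drug use | ¬positive screen) ≈ 0.0656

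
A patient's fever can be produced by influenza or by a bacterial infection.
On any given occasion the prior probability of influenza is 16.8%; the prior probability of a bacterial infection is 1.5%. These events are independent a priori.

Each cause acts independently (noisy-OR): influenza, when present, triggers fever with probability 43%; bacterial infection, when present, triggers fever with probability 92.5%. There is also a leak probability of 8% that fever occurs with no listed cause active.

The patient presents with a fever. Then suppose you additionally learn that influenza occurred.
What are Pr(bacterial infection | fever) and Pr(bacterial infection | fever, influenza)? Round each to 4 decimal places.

Under noisy-OR, P(fever | causes) = 1 − (1−0.08)·∏(1−qᵢ) over the active causes.
Enumerate the 4 (influenza, bacterial infection) configurations and weight by the priors:
  P(fever) = 0.08×0.832×0.985 + 0.931×0.832×0.015 + 0.4756×0.168×0.985 + 0.96067×0.168×0.015
        = 0.065562 + 0.011619 + 0.078702 + 0.002421 = 0.158304
Keeping only the bacterial infection-present terms gives 0.014040, so
  P(bacterial infection | fever) = 0.014040 / 0.158304 ≈ 0.0887

Now condition on the additional information:
For the numerator, keep only bacterial infection=true terms: 0.96067·0.015 = 0.014410
Denominator P(fever | influenza): 0.4756·0.985 + 0.96067·0.015 = 0.482876
Posterior = 0.014410 / 0.482876 ≈ 0.0298

Pr(bacterial infection | fever) ≈ 0.0887; Pr(bacterial infection | fever, influenza) ≈ 0.0298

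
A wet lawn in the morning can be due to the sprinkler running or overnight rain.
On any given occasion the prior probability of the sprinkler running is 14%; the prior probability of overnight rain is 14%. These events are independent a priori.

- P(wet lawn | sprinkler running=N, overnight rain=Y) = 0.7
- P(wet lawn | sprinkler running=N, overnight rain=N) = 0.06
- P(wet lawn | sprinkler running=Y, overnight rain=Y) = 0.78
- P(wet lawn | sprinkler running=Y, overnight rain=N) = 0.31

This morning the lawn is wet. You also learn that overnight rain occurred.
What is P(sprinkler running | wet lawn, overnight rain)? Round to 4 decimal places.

P(wet lawn | overnight rain) = 0.7*0.86 + 0.78*0.14 = 0.602000 + 0.109200 = 0.711200
Of this, 0.109200 comes from 0.78*0.14 (the sprinkler running=true cases).
So P(sprinkler running | wet lawn, overnight rain) = 0.109200/0.711200 ≈ 0.1535.

P(sprinkler running | wet lawn, overnight rain) ≈ 0.1535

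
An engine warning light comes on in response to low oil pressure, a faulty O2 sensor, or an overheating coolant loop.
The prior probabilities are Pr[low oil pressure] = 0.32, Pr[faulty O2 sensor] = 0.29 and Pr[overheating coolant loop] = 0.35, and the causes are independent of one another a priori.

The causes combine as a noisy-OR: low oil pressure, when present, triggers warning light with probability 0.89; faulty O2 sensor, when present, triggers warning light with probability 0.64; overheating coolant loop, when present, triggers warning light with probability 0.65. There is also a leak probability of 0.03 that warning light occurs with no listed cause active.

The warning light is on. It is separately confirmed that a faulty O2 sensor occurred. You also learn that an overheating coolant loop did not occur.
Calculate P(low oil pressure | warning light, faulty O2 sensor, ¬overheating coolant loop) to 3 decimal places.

Under noisy-OR, P(warning light | causes) = 1 − (1−0.03)·∏(1−qᵢ) over the active causes.
P(warning light | faulty O2 sensor, ¬overheating coolant loop) = 0.6508·0.68 + 0.961588·0.32 = 0.442544 + 0.307708 = 0.750252
Restricting to configurations with low oil pressure present: 0.961588·0.32 = 0.307708.
P(low oil pressure | warning light, faulty O2 sensor, ¬overheating coolant loop) = 0.307708 / 0.750252 ≈ 0.410

P(low oil pressure | warning light, faulty O2 sensor, ¬overheating coolant loop) ≈ 0.410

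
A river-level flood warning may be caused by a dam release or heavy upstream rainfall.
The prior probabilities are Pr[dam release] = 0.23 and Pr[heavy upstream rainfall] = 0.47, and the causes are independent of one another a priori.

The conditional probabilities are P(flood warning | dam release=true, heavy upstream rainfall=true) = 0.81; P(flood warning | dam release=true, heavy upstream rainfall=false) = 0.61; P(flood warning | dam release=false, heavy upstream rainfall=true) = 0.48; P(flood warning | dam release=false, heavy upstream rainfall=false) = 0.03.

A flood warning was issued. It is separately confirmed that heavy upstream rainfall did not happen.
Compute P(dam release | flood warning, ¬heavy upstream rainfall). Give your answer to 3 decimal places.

For the numerator, keep only dam release=true terms: 0.61×0.23 = 0.140300
The normalizing constant is 0.03×0.77 + 0.61×0.23 = 0.163400
P(dam release | flood warning, ¬heavy upstream rainfall) = 0.140300/0.163400 ≈ 0.859

P(dam release | flood warning, ¬heavy upstream rainfall) ≈ 0.859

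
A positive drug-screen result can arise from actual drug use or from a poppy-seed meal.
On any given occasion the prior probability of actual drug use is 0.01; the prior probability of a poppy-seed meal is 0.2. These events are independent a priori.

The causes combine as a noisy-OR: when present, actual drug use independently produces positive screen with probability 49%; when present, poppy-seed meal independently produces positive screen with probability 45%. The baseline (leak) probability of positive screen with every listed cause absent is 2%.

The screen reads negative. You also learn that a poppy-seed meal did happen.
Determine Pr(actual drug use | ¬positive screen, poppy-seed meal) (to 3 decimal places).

Under noisy-OR, P(positive screen | causes) = 1 − (1−0.02)·∏(1−qᵢ) over the active causes.
Weight on actual drug use=true, given the evidence: 0.27489*0.01 = 0.002749
Denominator P(¬positive screen | poppy-seed meal): 0.539*0.99 + 0.27489*0.01 = 0.536359
Posterior = 0.002749 / 0.536359 ≈ 0.005

Pr(actual drug use | ¬positive screen, poppy-seed meal) ≈ 0.005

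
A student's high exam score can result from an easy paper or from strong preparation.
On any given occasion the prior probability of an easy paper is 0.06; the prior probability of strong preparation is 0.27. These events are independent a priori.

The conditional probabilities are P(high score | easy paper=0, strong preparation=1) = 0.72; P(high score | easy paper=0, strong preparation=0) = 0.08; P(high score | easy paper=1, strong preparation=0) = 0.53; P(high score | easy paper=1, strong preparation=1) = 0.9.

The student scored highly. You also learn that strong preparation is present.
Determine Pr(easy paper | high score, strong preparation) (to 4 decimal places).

Weight on easy paper=true, given the evidence: 0.9×0.06 = 0.054000
The normalizing constant is 0.72×0.94 + 0.9×0.06 = 0.730800
P(easy paper | high score, strong preparation) = 0.054000/0.730800 ≈ 0.0739

Pr(easy paper | high score, strong preparation) ≈ 0.0739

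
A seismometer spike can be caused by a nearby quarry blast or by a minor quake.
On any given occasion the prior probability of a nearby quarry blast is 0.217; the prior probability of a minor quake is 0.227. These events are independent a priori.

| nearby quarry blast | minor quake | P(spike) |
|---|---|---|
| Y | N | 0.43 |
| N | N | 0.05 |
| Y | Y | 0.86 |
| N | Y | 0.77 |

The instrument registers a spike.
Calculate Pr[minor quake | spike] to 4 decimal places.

Pr[minor quake | spike] ≈ 0.6364

Sum P(spike|·) weighted by the priors over the 4 (nearby quarry blast, minor quake) configurations:
  P(spike) = 0.05×0.783×0.773 + 0.77×0.783×0.227 + 0.43×0.217×0.773 + 0.86×0.217×0.227
        = 0.030263 + 0.136861 + 0.072129 + 0.042363 = 0.281616
Keeping only the minor quake-present terms gives 0.179224, so
  P(minor quake | spike) = 0.179224 / 0.281616 ≈ 0.6364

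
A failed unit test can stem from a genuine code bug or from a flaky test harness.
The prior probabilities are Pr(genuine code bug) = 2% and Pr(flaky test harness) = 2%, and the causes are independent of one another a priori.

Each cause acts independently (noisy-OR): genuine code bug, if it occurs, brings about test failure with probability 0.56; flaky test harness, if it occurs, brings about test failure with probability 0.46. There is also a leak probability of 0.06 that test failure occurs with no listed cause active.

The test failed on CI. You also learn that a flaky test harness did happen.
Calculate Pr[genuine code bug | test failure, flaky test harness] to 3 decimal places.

Under noisy-OR, P(test failure | causes) = 1 − (1−0.06)·∏(1−qᵢ) over the active causes.
Enumerate both values of genuine code bug and weight by the priors:
  P(test failure | flaky test harness) = 0.4924*0.98 + 0.776656*0.02
        = 0.482552 + 0.015533 = 0.498085
Configurations with genuine code bug contribute 0.015533, so
  P(genuine code bug | test failure, flaky test harness) = 0.015533 / 0.498085 ≈ 0.031

Pr[genuine code bug | test failure, flaky test harness] ≈ 0.031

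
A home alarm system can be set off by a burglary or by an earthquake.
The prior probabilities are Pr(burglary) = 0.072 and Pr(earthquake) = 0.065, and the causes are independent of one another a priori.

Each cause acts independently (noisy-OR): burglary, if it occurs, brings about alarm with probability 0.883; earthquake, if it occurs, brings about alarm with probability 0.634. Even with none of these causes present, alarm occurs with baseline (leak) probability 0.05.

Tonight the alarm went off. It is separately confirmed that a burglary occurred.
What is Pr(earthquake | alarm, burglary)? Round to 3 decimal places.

Pr(earthquake | alarm, burglary) ≈ 0.070

Under noisy-OR, P(alarm | causes) = 1 − (1−0.05)·∏(1−qᵢ) over the active causes.
P(alarm | burglary) = 0.88885*0.935 + 0.959319*0.065 = 0.831075 + 0.062356 = 0.893431
Restricting to configurations with earthquake present: 0.959319*0.065 = 0.062356.
P(earthquake | alarm, burglary) = 0.062356 / 0.893431 ≈ 0.070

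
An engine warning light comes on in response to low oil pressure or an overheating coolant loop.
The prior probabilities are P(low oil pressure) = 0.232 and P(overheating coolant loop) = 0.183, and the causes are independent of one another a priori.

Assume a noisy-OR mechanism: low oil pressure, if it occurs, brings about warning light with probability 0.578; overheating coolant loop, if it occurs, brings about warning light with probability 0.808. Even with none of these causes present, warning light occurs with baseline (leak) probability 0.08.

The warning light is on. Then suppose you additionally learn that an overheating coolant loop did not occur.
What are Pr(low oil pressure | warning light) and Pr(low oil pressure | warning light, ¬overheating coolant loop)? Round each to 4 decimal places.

Under noisy-OR, P(warning light | causes) = 1 − (1−0.08)·∏(1−qᵢ) over the active causes.
P(warning light) = 0.08·0.768·0.817 + 0.82336·0.768·0.183 + 0.61176·0.232·0.817 + 0.925458·0.232·0.183 = 0.050196 + 0.115718 + 0.115955 + 0.039291 = 0.321160
The low oil pressure-present share is 0.115955 + 0.039291 = 0.155246.
P(low oil pressure | warning light) = 0.155246 / 0.321160 ≈ 0.4834

Now condition on the additional information:
Enumerate both values of low oil pressure and weight by the priors:
  P(warning light | ¬overheating coolant loop) = 0.08·0.768 + 0.61176·0.232
        = 0.061440 + 0.141928 = 0.203368
Configurations with low oil pressure contribute 0.141928, so
  P(low oil pressure | warning light, ¬overheating coolant loop) = 0.141928 / 0.203368 ≈ 0.6979

Pr(low oil pressure | warning light) ≈ 0.4834; Pr(low oil pressure | warning light, ¬overheating coolant loop) ≈ 0.6979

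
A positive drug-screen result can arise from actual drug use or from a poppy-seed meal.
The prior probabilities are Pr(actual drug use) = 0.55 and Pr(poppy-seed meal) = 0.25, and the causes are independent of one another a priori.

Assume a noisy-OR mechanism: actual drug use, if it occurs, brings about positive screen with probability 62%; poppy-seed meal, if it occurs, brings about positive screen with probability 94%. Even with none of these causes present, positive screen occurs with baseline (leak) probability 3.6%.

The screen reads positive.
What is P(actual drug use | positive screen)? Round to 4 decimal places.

Under noisy-OR, P(positive screen | causes) = 1 − (1−0.036)·∏(1−qᵢ) over the active causes.
Numerator (weight on configurations with actual drug use): 0.261393 + 0.134478 = 0.395871
Denominator P(positive screen): 0.036×0.45×0.75 + 0.94216×0.45×0.25 + 0.63368×0.55×0.75 + 0.978021×0.55×0.25 = 0.514014
P(actual drug use | positive screen) = 0.395871/0.514014 ≈ 0.7702

P(actual drug use | positive screen) ≈ 0.7702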